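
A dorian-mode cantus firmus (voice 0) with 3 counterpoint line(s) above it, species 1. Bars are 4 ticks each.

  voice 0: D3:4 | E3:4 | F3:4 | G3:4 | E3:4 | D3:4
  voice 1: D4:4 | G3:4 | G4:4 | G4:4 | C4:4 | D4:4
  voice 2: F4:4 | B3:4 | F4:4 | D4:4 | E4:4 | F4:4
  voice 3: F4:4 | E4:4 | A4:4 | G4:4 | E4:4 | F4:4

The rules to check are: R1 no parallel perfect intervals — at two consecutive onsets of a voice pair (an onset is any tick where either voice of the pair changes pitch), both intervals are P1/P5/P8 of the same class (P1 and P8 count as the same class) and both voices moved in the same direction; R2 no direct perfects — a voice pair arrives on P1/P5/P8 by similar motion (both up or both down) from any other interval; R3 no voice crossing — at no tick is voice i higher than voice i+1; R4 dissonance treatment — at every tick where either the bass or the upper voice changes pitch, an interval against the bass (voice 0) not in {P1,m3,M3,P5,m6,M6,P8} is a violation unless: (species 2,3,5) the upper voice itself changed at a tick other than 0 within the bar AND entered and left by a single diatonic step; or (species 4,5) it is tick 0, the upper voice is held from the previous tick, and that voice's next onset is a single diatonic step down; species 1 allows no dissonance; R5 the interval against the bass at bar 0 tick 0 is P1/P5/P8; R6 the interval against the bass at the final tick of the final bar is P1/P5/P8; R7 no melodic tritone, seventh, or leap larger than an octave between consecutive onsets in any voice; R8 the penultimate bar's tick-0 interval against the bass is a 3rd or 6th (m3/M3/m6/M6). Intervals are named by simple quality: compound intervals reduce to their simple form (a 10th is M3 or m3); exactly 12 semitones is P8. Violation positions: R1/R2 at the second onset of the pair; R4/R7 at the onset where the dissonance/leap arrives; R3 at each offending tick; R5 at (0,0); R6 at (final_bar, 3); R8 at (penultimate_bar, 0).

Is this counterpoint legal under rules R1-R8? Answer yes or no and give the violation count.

bar 0: v0=D3 v1=D4 v2=F4 v3=F4 (m3)
bar 1: v0=E3 v1=G3 v2=B3 v3=E4 (P8)
bar 2: v0=F3 v1=G4 v2=F4 v3=A4 (M3)
bar 3: v0=G3 v1=G4 v2=D4 v3=G4 (P8)
bar 4: v0=E3 v1=C4 v2=E4 v3=E4 (P8)
bar 5: v0=D3 v1=D4 v2=F4 v3=F4 (m3)
  R5 @ bar0.0: opens on m3
  R5 @ bar0.0: opens on m3
  R7 @ bar1.0: F4->B3 leap 6st
  R2 @ bar2.0: E3/B3 P5 -> F3/F4 P8 similar
  R3 @ bar2.0: G4 above F4
  R4 @ bar2.0: F3/G4 M2 untreated
  R7 @ bar2.0: B3->F4 leap 6st
  R3 @ bar2.1: G4 above F4
  R3 @ bar2.2: G4 above F4
  R3 @ bar2.3: G4 above F4
  R3 @ bar3.0: G4 above D4
  R3 @ bar3.1: G4 above D4
  R3 @ bar3.2: G4 above D4
  R3 @ bar3.3: G4 above D4
  R1 @ bar4.0: G3/G4 P8 -> E3/E4 P8 similar
  R8 @ bar4.0: penult P8 not 3rd/6th
  R8 @ bar4.0: penult P8 not 3rd/6th
  R1 @ bar5.0: E4/E4 P1 -> F4/F4 P1 similar
  R6 @ bar5.3: closes on m3
  R6 @ bar5.3: closes on m3

No (20 violations)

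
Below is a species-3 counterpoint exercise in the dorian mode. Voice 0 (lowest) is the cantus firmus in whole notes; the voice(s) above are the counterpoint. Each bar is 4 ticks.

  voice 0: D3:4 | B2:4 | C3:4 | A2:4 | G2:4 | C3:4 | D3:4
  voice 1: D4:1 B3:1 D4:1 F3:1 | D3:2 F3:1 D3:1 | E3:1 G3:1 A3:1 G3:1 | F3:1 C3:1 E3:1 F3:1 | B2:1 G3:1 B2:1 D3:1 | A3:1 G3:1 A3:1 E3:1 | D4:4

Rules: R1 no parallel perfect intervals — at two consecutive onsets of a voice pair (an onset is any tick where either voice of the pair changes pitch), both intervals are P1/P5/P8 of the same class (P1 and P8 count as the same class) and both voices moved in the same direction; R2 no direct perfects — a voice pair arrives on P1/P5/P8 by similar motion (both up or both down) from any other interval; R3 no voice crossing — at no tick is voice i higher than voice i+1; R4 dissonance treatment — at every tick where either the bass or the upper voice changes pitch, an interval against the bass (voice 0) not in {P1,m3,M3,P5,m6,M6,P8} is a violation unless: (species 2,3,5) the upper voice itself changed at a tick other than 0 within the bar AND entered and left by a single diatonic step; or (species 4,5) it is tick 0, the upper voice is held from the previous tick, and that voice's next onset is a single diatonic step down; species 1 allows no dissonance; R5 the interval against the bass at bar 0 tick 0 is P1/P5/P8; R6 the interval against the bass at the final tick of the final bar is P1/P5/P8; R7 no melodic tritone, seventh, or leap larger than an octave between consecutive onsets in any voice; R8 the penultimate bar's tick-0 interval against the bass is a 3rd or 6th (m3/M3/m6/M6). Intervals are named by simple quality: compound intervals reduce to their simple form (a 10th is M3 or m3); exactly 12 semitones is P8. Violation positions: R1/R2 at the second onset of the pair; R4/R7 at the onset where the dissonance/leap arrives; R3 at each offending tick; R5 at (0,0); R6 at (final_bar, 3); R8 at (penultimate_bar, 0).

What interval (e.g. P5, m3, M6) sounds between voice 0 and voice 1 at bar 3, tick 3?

m6

voice 0=A2 voice 1=F3 -> m6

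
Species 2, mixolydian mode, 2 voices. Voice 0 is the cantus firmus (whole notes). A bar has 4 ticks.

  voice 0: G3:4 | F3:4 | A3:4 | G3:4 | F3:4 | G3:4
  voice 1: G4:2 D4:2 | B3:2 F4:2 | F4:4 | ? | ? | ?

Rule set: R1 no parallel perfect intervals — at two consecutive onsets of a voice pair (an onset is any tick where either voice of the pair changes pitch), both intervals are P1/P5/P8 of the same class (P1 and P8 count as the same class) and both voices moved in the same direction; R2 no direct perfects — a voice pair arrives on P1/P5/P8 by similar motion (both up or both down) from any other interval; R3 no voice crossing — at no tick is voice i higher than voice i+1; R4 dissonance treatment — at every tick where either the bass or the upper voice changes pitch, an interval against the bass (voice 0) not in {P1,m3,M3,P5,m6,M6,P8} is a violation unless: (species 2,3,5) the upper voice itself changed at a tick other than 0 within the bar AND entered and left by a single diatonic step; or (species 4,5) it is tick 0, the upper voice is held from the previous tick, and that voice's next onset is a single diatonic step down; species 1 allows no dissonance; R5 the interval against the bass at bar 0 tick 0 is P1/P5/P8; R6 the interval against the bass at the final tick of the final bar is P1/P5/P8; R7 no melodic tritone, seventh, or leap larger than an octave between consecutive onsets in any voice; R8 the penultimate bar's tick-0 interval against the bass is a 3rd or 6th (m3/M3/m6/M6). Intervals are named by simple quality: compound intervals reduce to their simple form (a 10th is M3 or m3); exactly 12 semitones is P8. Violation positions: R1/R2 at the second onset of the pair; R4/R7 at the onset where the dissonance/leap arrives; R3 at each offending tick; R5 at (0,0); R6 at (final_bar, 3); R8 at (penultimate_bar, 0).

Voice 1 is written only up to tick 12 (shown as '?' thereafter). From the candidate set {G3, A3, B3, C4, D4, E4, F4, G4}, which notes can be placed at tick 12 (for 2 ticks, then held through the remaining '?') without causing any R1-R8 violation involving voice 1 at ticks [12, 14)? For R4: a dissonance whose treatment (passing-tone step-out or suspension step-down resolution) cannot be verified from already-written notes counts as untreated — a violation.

{E4, G4}

G3: violates R2,R7
A3: violates R4
B3: violates R7
C4: violates R4
D4: violates R2
E4: legal
F4: violates R4
G4: legal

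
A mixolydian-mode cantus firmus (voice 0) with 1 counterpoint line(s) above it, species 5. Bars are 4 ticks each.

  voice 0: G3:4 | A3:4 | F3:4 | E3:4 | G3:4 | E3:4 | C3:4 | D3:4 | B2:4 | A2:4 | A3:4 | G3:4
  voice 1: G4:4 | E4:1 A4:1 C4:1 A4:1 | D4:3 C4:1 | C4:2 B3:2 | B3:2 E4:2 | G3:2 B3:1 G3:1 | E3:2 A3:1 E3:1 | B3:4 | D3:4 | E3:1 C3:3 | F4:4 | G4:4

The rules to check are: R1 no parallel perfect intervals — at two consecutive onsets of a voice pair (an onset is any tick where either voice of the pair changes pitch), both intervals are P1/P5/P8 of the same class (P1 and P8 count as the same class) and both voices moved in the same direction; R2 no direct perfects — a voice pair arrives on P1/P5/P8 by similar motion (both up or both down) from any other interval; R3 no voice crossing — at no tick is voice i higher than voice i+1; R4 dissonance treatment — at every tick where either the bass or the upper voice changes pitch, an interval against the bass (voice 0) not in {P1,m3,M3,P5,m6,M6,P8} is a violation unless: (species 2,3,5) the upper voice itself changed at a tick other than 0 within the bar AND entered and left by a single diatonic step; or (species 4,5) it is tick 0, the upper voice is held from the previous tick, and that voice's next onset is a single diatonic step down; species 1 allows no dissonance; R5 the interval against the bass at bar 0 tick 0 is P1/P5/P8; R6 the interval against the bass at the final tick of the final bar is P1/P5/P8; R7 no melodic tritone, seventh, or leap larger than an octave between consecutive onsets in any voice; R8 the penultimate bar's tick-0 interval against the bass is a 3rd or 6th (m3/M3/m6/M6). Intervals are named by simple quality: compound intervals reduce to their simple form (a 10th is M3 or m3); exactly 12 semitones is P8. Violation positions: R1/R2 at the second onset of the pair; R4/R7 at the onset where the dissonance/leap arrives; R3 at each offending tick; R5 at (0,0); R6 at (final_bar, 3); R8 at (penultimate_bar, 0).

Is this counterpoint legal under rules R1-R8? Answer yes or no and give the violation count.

No (1 violations)

bar 0: v0=G3 v1=G4 (P8)
bar 1: v0=A3 v1=E4 (P5)
bar 2: v0=F3 v1=D4 (M6)
bar 3: v0=E3 v1=C4 (m6)
bar 4: v0=G3 v1=B3 (M3)
bar 5: v0=E3 v1=G3 (m3)
bar 6: v0=C3 v1=E3 (M3)
bar 7: v0=D3 v1=B3 (M6)
bar 8: v0=B2 v1=D3 (m3)
bar 9: v0=A2 v1=E3 (P5)
bar 10: v0=A3 v1=F4 (m6)
bar 11: v0=G3 v1=G4 (P8)
  R7 @ bar10.0: C3->F4 leap 17st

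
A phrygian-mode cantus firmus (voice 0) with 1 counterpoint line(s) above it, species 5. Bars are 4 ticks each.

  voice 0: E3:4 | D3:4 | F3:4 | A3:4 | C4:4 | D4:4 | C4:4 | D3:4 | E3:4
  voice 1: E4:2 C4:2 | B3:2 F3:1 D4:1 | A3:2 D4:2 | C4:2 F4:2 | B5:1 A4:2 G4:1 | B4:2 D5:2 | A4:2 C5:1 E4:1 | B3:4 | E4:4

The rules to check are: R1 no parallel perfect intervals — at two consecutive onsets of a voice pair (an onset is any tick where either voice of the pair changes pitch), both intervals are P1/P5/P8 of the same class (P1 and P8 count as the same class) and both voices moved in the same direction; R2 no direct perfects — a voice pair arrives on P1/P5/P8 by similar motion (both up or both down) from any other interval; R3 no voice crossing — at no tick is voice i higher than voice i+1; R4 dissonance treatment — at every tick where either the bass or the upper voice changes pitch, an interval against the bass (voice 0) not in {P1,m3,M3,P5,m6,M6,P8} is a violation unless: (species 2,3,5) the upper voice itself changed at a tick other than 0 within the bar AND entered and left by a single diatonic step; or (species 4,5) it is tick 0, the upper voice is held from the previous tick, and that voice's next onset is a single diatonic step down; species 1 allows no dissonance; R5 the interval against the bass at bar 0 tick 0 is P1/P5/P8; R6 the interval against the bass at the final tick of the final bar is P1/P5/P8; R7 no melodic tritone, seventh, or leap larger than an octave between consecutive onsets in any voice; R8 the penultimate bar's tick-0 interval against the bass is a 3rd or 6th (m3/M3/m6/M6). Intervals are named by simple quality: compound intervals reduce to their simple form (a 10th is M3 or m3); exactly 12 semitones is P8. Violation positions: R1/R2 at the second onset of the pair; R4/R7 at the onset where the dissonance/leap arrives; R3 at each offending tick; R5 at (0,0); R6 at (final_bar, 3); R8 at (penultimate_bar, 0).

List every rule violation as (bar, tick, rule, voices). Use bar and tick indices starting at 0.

(1, 2, R7, (1,))
(4, 0, R4, (0, 1))
(4, 0, R7, (1,))
(4, 1, R7, (1,))
(7, 0, R7, (0,))
(8, 0, R2, (0, 1))

bar 0: v0=E3 v1=E4 downbeat P8
bar 1: v0=D3 v1=B3 downbeat M6
bar 2: v0=F3 v1=A3 downbeat M3
bar 3: v0=A3 v1=C4 downbeat m3
bar 4: v0=C4 v1=B5 downbeat M7
bar 5: v0=D4 v1=B4 downbeat M6
bar 6: v0=C4 v1=A4 downbeat M6
bar 7: v0=D3 v1=B3 downbeat M6
bar 8: v0=E3 v1=E4 downbeat P8
  -> R7 @ bar 1 tick 2 v(1,): B3->F3 leap 6st
  -> R4 @ bar 4 tick 0 v(0, 1): C4/B5 M7 untreated
  -> R7 @ bar 4 tick 0 v(1,): F4->B5 leap 18st
  -> R7 @ bar 4 tick 1 v(1,): B5->A4 leap 14st
  -> R7 @ bar 7 tick 0 v(0,): C4->D3 leap 10st
  -> R2 @ bar 8 tick 0 v(0, 1): D3/B3 M6 -> E3/E4 P8 similar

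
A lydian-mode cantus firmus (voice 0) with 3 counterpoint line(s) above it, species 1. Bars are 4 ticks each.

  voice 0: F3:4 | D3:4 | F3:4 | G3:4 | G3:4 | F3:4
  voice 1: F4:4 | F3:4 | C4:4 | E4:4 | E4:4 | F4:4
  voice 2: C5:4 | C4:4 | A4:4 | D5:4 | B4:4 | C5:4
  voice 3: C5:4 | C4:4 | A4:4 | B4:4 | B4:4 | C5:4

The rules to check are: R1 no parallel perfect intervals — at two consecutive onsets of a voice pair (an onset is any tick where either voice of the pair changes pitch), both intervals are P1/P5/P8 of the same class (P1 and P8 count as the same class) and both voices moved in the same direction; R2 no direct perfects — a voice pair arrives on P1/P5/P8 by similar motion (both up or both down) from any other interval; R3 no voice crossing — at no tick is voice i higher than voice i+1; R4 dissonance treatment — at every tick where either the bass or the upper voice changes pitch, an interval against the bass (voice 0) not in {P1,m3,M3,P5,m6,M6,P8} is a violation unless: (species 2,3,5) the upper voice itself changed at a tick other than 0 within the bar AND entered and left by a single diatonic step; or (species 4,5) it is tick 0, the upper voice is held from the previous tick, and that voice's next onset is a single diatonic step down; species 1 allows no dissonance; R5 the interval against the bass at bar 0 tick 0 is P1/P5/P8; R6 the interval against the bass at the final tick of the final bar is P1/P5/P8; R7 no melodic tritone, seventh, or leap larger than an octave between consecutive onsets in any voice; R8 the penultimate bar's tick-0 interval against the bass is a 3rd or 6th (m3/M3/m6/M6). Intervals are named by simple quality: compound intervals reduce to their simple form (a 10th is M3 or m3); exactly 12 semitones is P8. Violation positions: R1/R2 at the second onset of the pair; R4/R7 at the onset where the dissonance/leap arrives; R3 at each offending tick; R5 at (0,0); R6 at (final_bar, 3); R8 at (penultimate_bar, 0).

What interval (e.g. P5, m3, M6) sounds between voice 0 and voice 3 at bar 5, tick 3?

voice 0=F3 voice 3=C5 -> P5

P5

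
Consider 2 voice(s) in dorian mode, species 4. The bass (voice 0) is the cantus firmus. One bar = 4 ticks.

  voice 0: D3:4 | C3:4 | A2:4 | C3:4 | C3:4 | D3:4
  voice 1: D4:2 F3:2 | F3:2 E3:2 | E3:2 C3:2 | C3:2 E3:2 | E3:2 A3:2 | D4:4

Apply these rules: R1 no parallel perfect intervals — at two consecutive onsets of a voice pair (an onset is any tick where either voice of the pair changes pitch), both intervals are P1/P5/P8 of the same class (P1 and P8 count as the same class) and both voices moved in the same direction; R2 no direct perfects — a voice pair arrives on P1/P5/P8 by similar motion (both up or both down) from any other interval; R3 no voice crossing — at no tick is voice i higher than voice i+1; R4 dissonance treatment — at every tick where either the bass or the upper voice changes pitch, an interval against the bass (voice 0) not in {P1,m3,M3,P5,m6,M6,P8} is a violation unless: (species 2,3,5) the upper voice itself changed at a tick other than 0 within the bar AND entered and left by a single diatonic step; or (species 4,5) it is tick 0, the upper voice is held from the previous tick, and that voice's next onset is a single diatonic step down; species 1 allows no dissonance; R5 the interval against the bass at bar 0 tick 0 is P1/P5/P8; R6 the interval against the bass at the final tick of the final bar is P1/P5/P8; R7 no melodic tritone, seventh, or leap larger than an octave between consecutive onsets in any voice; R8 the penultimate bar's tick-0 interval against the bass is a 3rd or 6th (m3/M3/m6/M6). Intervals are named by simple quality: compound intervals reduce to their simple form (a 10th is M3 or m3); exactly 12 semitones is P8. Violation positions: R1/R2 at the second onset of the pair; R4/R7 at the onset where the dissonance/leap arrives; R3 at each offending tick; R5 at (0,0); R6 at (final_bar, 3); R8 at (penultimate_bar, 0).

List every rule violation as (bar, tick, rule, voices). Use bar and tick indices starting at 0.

bar 0: v0=D3 v1=D4 downbeat P8
bar 1: v0=C3 v1=F3 downbeat P4
bar 2: v0=A2 v1=E3 downbeat P5
bar 3: v0=C3 v1=C3 downbeat P1
bar 4: v0=C3 v1=E3 downbeat M3
bar 5: v0=D3 v1=D4 downbeat P8
  -> R2 @ bar 5 tick 0 v(0, 1): C3/A3 M6 -> D3/D4 P8 similar

(5, 0, R2, (0, 1))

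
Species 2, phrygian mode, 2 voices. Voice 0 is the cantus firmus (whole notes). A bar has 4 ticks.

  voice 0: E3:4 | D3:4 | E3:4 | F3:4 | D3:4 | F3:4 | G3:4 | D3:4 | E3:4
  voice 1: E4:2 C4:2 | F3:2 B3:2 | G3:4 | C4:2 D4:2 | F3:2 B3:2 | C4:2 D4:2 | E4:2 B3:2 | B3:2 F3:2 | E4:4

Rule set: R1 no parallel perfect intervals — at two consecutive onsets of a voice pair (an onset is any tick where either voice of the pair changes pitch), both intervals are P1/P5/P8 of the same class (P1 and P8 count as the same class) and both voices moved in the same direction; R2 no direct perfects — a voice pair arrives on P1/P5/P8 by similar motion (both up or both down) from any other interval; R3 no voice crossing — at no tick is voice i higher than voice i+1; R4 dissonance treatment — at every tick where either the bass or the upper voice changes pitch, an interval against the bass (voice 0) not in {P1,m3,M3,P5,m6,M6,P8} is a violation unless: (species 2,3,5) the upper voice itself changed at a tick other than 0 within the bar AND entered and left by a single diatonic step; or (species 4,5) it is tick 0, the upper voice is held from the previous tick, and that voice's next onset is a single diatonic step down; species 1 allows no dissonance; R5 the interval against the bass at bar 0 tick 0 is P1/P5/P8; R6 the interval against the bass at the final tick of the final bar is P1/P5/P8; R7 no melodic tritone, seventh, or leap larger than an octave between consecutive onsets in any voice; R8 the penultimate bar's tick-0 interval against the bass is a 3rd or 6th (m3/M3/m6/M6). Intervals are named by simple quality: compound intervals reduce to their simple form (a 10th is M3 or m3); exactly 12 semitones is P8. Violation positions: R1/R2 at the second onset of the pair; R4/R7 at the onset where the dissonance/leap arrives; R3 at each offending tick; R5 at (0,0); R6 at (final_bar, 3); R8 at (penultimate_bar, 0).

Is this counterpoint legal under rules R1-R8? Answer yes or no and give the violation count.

No (7 violations)

bar 0: v0=E3 v1=E4 (P8)
bar 1: v0=D3 v1=F3 (m3)
bar 2: v0=E3 v1=G3 (m3)
bar 3: v0=F3 v1=C4 (P5)
bar 4: v0=D3 v1=F3 (m3)
bar 5: v0=F3 v1=C4 (P5)
bar 6: v0=G3 v1=E4 (M6)
bar 7: v0=D3 v1=B3 (M6)
bar 8: v0=E3 v1=E4 (P8)
  R7 @ bar1.2: F3->B3 leap 6st
  R2 @ bar3.0: E3/G3 m3 -> F3/C4 P5 similar
  R7 @ bar4.2: F3->B3 leap 6st
  R2 @ bar5.0: D3/B3 M6 -> F3/C4 P5 similar
  R7 @ bar7.2: B3->F3 leap 6st
  R2 @ bar8.0: D3/F3 m3 -> E3/E4 P8 similar
  R7 @ bar8.0: F3->E4 leap 11st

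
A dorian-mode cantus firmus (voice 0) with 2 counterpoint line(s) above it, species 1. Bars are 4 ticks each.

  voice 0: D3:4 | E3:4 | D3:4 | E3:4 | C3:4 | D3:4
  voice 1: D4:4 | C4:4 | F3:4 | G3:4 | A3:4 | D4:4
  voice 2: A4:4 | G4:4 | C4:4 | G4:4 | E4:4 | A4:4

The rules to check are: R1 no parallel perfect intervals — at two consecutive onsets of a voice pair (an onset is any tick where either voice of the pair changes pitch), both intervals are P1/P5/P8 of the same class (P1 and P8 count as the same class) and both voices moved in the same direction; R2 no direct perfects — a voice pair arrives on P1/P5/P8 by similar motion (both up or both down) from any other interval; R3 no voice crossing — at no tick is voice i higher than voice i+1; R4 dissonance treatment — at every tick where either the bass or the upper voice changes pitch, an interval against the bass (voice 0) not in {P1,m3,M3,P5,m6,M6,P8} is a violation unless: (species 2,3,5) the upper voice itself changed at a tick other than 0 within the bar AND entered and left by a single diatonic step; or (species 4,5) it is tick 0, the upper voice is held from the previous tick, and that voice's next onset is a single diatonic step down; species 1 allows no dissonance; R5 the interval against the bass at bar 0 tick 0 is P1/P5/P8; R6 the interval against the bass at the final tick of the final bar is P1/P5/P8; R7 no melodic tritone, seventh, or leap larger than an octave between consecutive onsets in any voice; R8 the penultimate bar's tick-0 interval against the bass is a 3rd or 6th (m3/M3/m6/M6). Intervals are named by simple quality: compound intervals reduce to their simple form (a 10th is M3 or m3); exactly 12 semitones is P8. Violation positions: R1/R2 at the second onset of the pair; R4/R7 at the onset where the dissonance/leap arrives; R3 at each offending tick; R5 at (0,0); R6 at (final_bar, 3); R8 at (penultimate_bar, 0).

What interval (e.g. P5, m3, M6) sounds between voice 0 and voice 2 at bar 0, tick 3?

P5

voice 0=D3 voice 2=A4 -> P5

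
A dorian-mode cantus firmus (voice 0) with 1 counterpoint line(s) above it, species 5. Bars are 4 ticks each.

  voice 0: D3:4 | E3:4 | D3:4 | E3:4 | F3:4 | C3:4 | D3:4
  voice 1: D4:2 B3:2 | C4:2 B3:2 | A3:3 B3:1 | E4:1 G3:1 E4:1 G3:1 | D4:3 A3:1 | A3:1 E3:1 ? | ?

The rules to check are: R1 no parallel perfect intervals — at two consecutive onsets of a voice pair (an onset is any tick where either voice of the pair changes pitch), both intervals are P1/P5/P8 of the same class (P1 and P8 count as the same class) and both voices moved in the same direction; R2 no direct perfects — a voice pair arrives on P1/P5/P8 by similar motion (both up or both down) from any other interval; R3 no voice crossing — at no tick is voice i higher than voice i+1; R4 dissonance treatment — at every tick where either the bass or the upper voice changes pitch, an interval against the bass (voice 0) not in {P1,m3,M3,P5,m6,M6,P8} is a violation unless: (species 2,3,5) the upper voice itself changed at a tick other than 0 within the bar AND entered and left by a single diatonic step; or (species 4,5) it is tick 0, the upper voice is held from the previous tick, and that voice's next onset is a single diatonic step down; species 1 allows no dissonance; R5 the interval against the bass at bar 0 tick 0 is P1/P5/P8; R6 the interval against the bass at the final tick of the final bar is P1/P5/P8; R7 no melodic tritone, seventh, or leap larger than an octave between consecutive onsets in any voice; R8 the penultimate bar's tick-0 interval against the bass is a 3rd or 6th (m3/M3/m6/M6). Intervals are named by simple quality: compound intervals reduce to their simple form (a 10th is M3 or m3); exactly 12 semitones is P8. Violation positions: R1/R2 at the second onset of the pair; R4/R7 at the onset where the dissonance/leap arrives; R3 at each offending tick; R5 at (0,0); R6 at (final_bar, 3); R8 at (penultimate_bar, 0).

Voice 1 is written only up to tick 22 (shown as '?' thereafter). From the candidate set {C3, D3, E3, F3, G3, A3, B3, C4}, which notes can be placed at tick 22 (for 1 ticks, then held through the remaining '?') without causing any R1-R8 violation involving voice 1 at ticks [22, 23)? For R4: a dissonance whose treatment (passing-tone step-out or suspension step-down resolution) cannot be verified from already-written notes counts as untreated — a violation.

{A3, C3, C4, E3, G3}

C3: legal
D3: violates R4
E3: legal
F3: violates R4
G3: legal
A3: legal
B3: violates R4
C4: legal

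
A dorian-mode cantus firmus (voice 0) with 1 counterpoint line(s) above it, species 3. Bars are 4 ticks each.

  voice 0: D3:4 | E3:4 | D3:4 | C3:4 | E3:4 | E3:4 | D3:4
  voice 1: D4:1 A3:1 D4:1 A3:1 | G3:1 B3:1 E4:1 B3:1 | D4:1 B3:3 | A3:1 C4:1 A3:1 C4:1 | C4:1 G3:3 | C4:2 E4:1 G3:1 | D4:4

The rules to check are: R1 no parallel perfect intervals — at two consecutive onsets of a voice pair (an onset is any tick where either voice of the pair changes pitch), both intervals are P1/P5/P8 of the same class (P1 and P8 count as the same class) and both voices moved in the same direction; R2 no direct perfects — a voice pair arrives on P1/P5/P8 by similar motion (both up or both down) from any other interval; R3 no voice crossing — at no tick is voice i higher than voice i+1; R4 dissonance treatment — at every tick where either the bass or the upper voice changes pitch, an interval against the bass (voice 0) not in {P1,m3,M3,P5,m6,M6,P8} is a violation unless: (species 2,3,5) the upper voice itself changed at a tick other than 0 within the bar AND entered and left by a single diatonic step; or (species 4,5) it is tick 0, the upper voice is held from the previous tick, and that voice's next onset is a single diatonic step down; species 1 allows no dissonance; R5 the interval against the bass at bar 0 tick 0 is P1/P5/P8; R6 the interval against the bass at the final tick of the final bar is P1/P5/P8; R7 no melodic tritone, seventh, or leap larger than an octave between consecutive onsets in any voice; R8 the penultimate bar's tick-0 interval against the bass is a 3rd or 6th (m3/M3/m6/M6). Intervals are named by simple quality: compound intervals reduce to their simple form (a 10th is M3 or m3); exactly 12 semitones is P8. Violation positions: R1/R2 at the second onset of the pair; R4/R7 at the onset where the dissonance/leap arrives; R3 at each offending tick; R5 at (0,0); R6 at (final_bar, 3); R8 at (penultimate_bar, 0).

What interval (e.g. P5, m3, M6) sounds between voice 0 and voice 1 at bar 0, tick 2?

P8

voice 0=D3 voice 1=D4 -> P8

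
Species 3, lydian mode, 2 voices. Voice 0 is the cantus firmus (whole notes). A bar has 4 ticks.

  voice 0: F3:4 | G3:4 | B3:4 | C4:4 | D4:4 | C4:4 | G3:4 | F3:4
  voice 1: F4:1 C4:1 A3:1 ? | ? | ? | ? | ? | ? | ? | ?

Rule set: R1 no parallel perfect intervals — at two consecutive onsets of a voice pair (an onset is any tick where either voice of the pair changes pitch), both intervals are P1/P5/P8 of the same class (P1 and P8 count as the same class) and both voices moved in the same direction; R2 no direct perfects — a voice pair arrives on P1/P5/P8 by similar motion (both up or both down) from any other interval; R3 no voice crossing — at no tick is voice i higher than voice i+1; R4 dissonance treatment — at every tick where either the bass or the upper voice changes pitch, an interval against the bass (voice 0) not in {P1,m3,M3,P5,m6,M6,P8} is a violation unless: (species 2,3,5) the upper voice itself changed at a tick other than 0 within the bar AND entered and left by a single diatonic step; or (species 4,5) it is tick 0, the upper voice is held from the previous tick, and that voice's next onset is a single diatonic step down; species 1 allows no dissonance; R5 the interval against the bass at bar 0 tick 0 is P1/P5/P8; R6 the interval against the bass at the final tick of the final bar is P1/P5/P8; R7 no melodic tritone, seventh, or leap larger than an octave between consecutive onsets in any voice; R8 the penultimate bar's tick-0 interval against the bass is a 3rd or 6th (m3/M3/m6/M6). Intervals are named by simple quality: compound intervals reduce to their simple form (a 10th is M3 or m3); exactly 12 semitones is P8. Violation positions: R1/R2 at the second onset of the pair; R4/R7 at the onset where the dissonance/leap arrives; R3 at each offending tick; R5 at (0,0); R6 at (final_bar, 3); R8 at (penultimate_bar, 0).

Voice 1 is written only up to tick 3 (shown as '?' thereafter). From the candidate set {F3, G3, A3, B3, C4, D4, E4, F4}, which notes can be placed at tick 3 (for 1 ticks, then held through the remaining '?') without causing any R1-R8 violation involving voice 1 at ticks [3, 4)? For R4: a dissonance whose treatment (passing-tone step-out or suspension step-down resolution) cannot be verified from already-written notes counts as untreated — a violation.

{A3, C4, D4, F3, F4}

F3: legal
G3: violates R4
A3: legal
B3: violates R4
C4: legal
D4: legal
E4: violates R4
F4: legal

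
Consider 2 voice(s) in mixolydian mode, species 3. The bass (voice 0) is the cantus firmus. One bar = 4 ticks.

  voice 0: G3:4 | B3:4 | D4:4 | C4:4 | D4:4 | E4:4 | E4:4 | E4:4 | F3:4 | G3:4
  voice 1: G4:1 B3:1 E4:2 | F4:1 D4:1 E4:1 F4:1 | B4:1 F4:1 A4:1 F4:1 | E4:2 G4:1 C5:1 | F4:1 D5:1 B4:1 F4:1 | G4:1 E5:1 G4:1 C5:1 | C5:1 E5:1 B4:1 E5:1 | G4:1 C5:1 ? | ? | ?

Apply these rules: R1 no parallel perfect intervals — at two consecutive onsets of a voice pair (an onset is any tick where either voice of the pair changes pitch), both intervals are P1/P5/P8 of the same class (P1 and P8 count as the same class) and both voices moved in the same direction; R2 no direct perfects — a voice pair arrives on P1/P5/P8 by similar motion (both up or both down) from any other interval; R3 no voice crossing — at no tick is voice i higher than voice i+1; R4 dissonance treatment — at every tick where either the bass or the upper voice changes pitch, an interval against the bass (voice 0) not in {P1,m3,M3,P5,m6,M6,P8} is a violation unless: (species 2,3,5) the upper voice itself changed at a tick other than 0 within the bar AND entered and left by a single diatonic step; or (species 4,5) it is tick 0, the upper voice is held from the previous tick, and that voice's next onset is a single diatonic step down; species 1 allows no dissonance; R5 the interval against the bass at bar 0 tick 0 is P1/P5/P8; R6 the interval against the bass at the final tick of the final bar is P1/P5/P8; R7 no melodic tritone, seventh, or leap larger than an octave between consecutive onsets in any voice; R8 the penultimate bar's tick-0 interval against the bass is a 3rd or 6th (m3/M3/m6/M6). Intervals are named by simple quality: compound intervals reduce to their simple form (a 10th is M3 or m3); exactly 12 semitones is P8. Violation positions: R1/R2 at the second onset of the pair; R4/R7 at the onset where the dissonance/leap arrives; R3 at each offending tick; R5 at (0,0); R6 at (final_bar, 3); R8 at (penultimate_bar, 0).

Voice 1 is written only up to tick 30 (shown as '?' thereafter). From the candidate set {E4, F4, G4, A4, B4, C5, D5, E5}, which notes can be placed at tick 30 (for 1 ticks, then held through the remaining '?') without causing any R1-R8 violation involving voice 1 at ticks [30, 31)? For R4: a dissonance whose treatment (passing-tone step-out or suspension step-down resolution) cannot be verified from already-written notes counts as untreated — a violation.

E4: legal
F4: violates R4
G4: legal
A4: violates R4
B4: legal
C5: legal
D5: violates R4
E5: legal

{B4, C5, E4, E5, G4}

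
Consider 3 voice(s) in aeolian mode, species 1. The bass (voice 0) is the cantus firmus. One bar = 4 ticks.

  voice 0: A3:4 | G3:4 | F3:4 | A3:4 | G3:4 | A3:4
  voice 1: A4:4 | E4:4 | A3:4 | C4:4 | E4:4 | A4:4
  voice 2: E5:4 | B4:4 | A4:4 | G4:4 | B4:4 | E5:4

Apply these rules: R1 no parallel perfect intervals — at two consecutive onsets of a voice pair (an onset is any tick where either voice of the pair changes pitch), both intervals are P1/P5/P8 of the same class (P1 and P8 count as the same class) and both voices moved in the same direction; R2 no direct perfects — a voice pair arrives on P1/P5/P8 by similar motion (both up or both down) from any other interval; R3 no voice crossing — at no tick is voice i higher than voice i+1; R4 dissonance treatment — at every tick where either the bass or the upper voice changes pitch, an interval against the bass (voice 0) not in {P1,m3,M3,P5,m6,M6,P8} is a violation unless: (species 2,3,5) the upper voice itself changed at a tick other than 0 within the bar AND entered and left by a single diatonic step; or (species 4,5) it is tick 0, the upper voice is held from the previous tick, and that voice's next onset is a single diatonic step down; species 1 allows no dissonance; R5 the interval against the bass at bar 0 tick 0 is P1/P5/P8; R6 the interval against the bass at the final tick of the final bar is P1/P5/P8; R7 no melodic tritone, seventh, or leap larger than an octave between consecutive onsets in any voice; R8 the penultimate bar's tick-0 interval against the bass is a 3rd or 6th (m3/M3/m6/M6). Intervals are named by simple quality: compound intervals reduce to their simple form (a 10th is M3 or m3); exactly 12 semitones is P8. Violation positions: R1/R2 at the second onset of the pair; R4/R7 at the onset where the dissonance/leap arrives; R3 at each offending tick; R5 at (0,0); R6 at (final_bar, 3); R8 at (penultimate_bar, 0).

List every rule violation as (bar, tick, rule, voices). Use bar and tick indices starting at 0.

bar 0: v0=A3 v1=A4 v2=E5 downbeat P5
bar 1: v0=G3 v1=E4 v2=B4 downbeat M3
bar 2: v0=F3 v1=A3 v2=A4 downbeat M3
bar 3: v0=A3 v1=C4 v2=G4 downbeat m7
bar 4: v0=G3 v1=E4 v2=B4 downbeat M3
bar 5: v0=A3 v1=A4 v2=E5 downbeat P5
  -> R1 @ bar 1 tick 0 v(1, 2): A4/E5 P5 -> E4/B4 P5 similar
  -> R2 @ bar 2 tick 0 v(1, 2): E4/B4 P5 -> A3/A4 P8 similar
  -> R4 @ bar 3 tick 0 v(0, 2): A3/G4 m7 untreated
  -> R1 @ bar 4 tick 0 v(1, 2): C4/G4 P5 -> E4/B4 P5 similar
  -> R1 @ bar 5 tick 0 v(1, 2): E4/B4 P5 -> A4/E5 P5 similar
  -> R2 @ bar 5 tick 0 v(0, 1): G3/E4 M6 -> A3/A4 P8 similar
  -> R2 @ bar 5 tick 0 v(0, 2): G3/B4 M3 -> A3/E5 P5 similar

(1, 0, R1, (1, 2))
(2, 0, R2, (1, 2))
(3, 0, R4, (0, 2))
(4, 0, R1, (1, 2))
(5, 0, R1, (1, 2))
(5, 0, R2, (0, 1))
(5, 0, R2, (0, 2))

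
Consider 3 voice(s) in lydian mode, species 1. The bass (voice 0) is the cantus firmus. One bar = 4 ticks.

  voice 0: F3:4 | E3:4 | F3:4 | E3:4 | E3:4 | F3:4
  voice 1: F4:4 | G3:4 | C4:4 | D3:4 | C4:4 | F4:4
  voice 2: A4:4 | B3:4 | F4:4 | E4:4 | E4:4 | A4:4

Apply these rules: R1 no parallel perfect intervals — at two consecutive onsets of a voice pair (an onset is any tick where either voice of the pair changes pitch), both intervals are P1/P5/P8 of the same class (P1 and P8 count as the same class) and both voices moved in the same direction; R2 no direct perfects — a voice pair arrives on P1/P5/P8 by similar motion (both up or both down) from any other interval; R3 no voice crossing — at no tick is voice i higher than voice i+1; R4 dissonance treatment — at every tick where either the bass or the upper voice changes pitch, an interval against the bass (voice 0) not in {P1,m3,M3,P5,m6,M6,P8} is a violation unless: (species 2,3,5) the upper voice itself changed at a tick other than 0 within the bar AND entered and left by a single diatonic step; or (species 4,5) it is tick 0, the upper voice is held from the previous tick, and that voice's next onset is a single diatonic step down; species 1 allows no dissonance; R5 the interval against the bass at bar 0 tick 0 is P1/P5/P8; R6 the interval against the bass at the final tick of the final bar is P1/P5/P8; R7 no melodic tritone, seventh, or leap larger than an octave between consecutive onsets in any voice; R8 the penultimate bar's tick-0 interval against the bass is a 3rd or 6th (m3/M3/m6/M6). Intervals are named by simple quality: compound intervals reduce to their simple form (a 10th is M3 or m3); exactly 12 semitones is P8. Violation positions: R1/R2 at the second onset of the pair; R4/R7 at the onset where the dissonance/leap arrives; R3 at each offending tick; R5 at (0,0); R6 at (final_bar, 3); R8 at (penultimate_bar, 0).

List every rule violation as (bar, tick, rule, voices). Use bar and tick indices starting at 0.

bar 0: v0=F3 v1=F4 v2=A4 downbeat M3
bar 1: v0=E3 v1=G3 v2=B3 downbeat P5
bar 2: v0=F3 v1=C4 v2=F4 downbeat P8
bar 3: v0=E3 v1=D3 v2=E4 downbeat P8
bar 4: v0=E3 v1=C4 v2=E4 downbeat P8
bar 5: v0=F3 v1=F4 v2=A4 downbeat M3
  -> R5 @ bar 0 tick 0 v(0, 2): opens on M3
  -> R2 @ bar 1 tick 0 v(0, 2): F3/A4 M3 -> E3/B3 P5 similar
  -> R7 @ bar 1 tick 0 v(1,): F4->G3 leap 10st
  -> R7 @ bar 1 tick 0 v(2,): A4->B3 leap 10st
  -> R2 @ bar 2 tick 0 v(0, 1): E3/G3 m3 -> F3/C4 P5 similar
  -> R2 @ bar 2 tick 0 v(0, 2): E3/B3 P5 -> F3/F4 P8 similar
  -> R7 @ bar 2 tick 0 v(2,): B3->F4 leap 6st
  -> R1 @ bar 3 tick 0 v(0, 2): F3/F4 P8 -> E3/E4 P8 similar
  -> R3 @ bar 3 tick 0 v(0, 1): E3 above D3
  -> R4 @ bar 3 tick 0 v(0, 1): E3/D3 M2 untreated
  -> R7 @ bar 3 tick 0 v(1,): C4->D3 leap 10st
  -> R3 @ bar 3 tick 1 v(0, 1): E3 above D3
  -> R3 @ bar 3 tick 2 v(0, 1): E3 above D3
  -> R3 @ bar 3 tick 3 v(0, 1): E3 above D3
  -> R7 @ bar 4 tick 0 v(1,): D3->C4 leap 10st
  -> R8 @ bar 4 tick 0 v(0, 2): penult P8 not 3rd/6th
  -> R2 @ bar 5 tick 0 v(0, 1): E3/C4 m6 -> F3/F4 P8 similar
  -> R6 @ bar 5 tick 3 v(0, 2): closes on M3

(0, 0, R5, (0, 2))
(1, 0, R2, (0, 2))
(1, 0, R7, (1,))
(1, 0, R7, (2,))
(2, 0, R2, (0, 1))
(2, 0, R2, (0, 2))
(2, 0, R7, (2,))
(3, 0, R1, (0, 2))
(3, 0, R3, (0, 1))
(3, 0, R4, (0, 1))
(3, 0, R7, (1,))
(3, 1, R3, (0, 1))
(3, 2, R3, (0, 1))
(3, 3, R3, (0, 1))
(4, 0, R7, (1,))
(4, 0, R8, (0, 2))
(5, 0, R2, (0, 1))
(5, 3, R6, (0, 2))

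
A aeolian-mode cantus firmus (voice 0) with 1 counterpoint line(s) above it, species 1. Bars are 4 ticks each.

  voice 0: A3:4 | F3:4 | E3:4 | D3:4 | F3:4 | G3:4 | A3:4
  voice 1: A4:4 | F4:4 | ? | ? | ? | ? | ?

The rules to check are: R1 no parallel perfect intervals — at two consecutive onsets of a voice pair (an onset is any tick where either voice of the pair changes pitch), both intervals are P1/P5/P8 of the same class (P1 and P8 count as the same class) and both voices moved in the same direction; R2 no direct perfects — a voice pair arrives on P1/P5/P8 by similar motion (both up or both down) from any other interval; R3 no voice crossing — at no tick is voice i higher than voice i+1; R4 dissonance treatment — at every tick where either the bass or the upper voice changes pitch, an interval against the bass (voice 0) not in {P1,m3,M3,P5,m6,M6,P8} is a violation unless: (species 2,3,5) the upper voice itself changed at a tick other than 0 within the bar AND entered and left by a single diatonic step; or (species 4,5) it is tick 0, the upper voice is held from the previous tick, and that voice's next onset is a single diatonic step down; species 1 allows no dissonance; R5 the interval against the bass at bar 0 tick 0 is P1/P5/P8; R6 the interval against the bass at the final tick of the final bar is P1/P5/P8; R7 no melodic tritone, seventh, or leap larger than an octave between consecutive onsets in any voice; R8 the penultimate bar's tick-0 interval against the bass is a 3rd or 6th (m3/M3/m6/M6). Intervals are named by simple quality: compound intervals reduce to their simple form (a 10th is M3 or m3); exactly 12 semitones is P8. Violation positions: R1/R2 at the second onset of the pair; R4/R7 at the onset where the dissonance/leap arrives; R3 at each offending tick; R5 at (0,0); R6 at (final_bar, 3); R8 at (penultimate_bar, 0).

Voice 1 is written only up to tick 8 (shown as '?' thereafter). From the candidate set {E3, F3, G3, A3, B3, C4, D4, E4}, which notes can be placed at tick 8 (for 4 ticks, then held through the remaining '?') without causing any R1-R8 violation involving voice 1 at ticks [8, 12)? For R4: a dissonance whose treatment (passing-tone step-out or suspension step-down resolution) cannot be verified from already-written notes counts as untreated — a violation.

{C4}

E3: violates R1,R7
F3: violates R4
G3: violates R7
A3: violates R4
B3: violates R2,R7
C4: legal
D4: violates R4
E4: violates R1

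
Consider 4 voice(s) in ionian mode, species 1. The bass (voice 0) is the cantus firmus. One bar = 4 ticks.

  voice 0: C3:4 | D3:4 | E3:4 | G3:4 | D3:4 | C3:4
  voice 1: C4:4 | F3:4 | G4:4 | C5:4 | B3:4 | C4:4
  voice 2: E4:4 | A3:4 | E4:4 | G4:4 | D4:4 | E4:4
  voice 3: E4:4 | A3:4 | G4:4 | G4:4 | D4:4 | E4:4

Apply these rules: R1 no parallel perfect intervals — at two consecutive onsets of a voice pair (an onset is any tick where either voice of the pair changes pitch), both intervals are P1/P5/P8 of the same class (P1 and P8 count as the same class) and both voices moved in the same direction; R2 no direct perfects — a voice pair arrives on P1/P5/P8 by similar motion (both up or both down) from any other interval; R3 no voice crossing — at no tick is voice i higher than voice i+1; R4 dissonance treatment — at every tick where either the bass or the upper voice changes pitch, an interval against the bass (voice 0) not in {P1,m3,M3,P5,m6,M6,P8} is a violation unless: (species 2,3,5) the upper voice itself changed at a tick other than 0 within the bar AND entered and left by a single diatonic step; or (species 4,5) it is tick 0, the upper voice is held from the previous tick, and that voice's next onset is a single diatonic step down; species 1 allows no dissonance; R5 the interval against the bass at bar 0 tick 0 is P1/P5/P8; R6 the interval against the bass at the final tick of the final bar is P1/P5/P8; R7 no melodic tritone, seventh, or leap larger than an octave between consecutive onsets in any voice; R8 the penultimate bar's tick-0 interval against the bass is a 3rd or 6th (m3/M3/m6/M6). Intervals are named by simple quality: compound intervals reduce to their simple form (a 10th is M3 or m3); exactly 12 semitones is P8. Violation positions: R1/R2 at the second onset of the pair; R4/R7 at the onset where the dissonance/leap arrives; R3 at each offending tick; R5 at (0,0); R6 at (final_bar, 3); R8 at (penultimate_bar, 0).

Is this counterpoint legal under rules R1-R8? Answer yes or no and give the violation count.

No (26 violations)

bar 0: v0=C3 v1=C4 v2=E4 v3=E4 (M3)
bar 1: v0=D3 v1=F3 v2=A3 v3=A3 (P5)
bar 2: v0=E3 v1=G4 v2=E4 v3=G4 (m3)
bar 3: v0=G3 v1=C5 v2=G4 v3=G4 (P8)
bar 4: v0=D3 v1=B3 v2=D4 v3=D4 (P8)
bar 5: v0=C3 v1=C4 v2=E4 v3=E4 (M3)
  R5 @ bar0.0: opens on M3
  R5 @ bar0.0: opens on M3
  R1 @ bar1.0: E4/E4 P1 -> A3/A3 P1 similar
  R2 @ bar2.0: D3/A3 P5 -> E3/E4 P8 similar
  R2 @ bar2.0: F3/A3 M3 -> G4/G4 P1 similar
  R3 @ bar2.0: G4 above E4
  R7 @ bar2.0: F3->G4 leap 14st
  R7 @ bar2.0: A3->G4 leap 10st
  R3 @ bar2.1: G4 above E4
  R3 @ bar2.2: G4 above E4
  R3 @ bar2.3: G4 above E4
  R1 @ bar3.0: E3/E4 P8 -> G3/G4 P8 similar
  R3 @ bar3.0: C5 above G4
  R4 @ bar3.0: G3/C5 P4 untreated
  R3 @ bar3.1: C5 above G4
  R3 @ bar3.2: C5 above G4
  R3 @ bar3.3: C5 above G4
  R1 @ bar4.0: G3/G4 P8 -> D3/D4 P8 similar
  R1 @ bar4.0: G3/G4 P8 -> D3/D4 P8 similar
  R1 @ bar4.0: G4/G4 P1 -> D4/D4 P1 similar
  R7 @ bar4.0: C5->B3 leap 13st
  R8 @ bar4.0: penult P8 not 3rd/6th
  R8 @ bar4.0: penult P8 not 3rd/6th
  R1 @ bar5.0: D4/D4 P1 -> E4/E4 P1 similar
  R6 @ bar5.3: closes on M3
  R6 @ bar5.3: closes on M3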